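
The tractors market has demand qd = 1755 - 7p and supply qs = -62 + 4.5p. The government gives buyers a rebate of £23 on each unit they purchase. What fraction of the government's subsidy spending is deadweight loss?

Pre-subsidy: 1755 - 7p = -62 + 4.5p gives p* = 158, q* = 649.
With the rebate, buyers effectively pay pb = ps − 23, where ps is the price sellers receive.
Demand in terms of ps becomes qd = 1755 − 7(ps − 23) = 1916 - 7ps. Setting this equal to supply: 1916 - 7ps = -62 + 4.5ps, so ps = 172.
Buyers pay pb = 172 − 23 = 149; q' = -62 + 4.5·172 = 712.
ΔCS = ½(649 + 712)(158 − 149) = 6124.5; ΔPS = ½(649 + 712)(172 − 158) = 9527.
Government spending = 23 × 712 = 16376.
DWL = ½ × 23 × (712 − 649) = 724.5; fraction = 724.5 / 16376 = 63/1424.

DWL / government spending = 63/1424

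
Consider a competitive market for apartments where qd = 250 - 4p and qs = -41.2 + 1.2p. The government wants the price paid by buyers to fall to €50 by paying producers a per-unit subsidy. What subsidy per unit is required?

Required subsidy s = €26 per unit

At a buyer price of 50, quantity demanded is 250 − 4·50 = 50.
Sellers supply 50 only when they receive ps with -41.2 + 1.2·ps = 50, i.e. ps = 76.
s = ps − pb = 76 − 50 = 26.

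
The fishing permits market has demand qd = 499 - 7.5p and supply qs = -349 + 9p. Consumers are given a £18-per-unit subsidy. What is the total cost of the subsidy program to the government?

Government cost = 37062/11

Pre-subsidy: 499 - 7.5p = -349 + 9p gives p* = 1696/33, q* = 1249/11.
With the rebate, buyers effectively pay pb = ps − 18, where ps is the price sellers receive.
Demand in terms of ps becomes qd = 499 − 7.5(ps − 18) = 634 - 7.5ps. Setting this equal to supply: 634 - 7.5ps = -349 + 9ps, so ps = 1966/33.
Buyers pay pb = 1966/33 − 18 = 1372/33; q' = -349 + 9·(1966/33) = 2059/11.
Government outlay = subsidy × quantity = 18 × 2059/11 = 37062/11.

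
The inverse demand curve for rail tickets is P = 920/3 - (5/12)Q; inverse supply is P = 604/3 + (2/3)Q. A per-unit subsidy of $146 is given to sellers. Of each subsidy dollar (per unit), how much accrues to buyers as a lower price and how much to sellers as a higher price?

Pre-subsidy: 920/3 - (5/12)Q = 604/3 + (2/3)Q gives Q* = 1264/13 and P* = 3460/13.
With the subsidy, sellers receive Ps = Pb + 146 for each unit, where Pb is the price buyers pay.
On the curves, Pb = 920/3 - (5/12)Q and Ps = 604/3 + (2/3)Q; the wedge Ps − Pb = 146 gives 604/3 + (2/3)Q − (920/3 - (5/12)Q) = 146, so Q' = 232.
Then Pb = 920/3 − (5/12)·232 = 210 and Ps = 604/3 + (2/3)·232 = 356.
Buyers' price falls by P* − Pb = 3460/13 − 210 = 730/13; sellers' price rises by Ps − P* = 356 − 3460/13 = 1168/13.

Buyers gain 730/13 per unit; sellers gain 1168/13 per unit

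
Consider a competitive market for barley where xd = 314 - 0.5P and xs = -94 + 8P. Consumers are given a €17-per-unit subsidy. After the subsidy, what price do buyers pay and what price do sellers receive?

Buyers pay €32; sellers receive €49

Pre-subsidy: 314 - 0.5P = -94 + 8P gives P* = 48, x* = 290.
With the rebate, buyers effectively pay Pb = Ps − 17, where Ps is the price sellers receive.
Demand in terms of Ps becomes xd = 314 − 0.5(Ps − 17) = 322.5 - 0.5Ps. Setting this equal to supply: 322.5 - 0.5Ps = -94 + 8Ps, so Ps = 49.
Buyers pay Pb = 49 − 17 = 32; x' = -94 + 8·49 = 298.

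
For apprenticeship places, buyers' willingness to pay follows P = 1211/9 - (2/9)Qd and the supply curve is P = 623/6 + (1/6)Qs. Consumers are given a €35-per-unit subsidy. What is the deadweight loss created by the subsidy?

Deadweight loss = €1575

Pre-subsidy: 1211/9 - (2/9)Q = 623/6 + (1/6)Q gives Q* = 79 and P* = 117.
With the rebate, buyers effectively pay Pb = Ps − 35, where Ps is the price sellers receive.
On the curves, Pb = 1211/9 - (2/9)Q and Ps = 623/6 + (1/6)Q; the wedge Ps − Pb = 35 gives 623/6 + (1/6)Q − (1211/9 - (2/9)Q) = 35, so Q' = 169.
Then Pb = 1211/9 − (2/9)·169 = 97 and Ps = 623/6 + (1/6)·169 = 132.
The subsidy expands output by 169 − 79 = 90 past the efficient level; on those units the gap between marginal cost and willingness to pay runs from 0 up to 35.
DWL = ½ × 35 × 90 = 1575.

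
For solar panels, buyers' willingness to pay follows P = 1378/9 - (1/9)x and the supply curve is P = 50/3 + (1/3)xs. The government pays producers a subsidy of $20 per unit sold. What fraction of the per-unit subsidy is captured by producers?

Producer share = 0.75

Pre-subsidy: 1378/9 - (1/9)x = 50/3 + (1/3)x gives x* = 307 and P* = 119.
With the subsidy, sellers receive Ps = Pb + 20 for each unit, where Pb is the price buyers pay.
On the curves, Pb = 1378/9 - (1/9)x and Ps = 50/3 + (1/3)x; the wedge Ps − Pb = 20 gives 50/3 + (1/3)x − (1378/9 - (1/9)x) = 20, so x' = 352.
Then Pb = 1378/9 − (1/9)·352 = 114 and Ps = 50/3 + (1/3)·352 = 134.
Buyers' price falls by P* − Pb = 119 − 114 = 5; sellers' price rises by Ps − P* = 134 − 119 = 15.
So producers capture 15/20 = 0.75 of each unit of subsidy.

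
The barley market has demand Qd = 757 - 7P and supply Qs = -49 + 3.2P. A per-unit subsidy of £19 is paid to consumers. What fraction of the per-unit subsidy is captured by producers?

Pre-subsidy: 757 - 7P = -49 + 3.2P gives P* = 4030/51, Q* = 10397/51.
With the rebate, buyers effectively pay Pb = Ps − 19, where Ps is the price sellers receive.
Demand in terms of Ps becomes Qd = 757 − 7(Ps − 19) = 890 - 7Ps. Setting this equal to supply: 890 - 7Ps = -49 + 3.2Ps, so Ps = 1565/17.
Buyers pay Pb = 1565/17 − 19 = 1242/17; Q' = -49 + 3.2·(1565/17) = 4175/17.
Buyers' price falls by P* − Pb = 4030/51 − 1242/17 = 304/51; sellers' price rises by Ps − P* = 1565/17 − 4030/51 = 665/51.
So producers capture (665/51)/19 = 35/51 of each unit of subsidy.

Producer share = 35/51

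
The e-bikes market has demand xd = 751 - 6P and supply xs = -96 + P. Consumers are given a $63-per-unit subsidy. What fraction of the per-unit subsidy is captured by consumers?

Pre-subsidy: 751 - 6P = -96 + P gives P* = 121, x* = 25.
With the rebate, buyers effectively pay Pb = Ps − 63, where Ps is the price sellers receive.
Demand in terms of Ps becomes xd = 751 − 6(Ps − 63) = 1129 - 6Ps. Setting this equal to supply: 1129 - 6Ps = -96 + Ps, so Ps = 175.
Buyers pay Pb = 175 − 63 = 112; x' = -96 + 1·175 = 79.
Buyers' price falls by P* − Pb = 121 − 112 = 9; sellers' price rises by Ps − P* = 175 − 121 = 54.
So consumers capture 9/63 = 1/7 of each unit of subsidy.

Consumer share = 1/7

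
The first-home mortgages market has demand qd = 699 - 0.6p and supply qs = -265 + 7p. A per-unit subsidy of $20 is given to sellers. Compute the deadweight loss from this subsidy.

Pre-subsidy: 699 - 0.6p = -265 + 7p gives p* = 2410/19, q* = 11835/19.
With the subsidy, sellers receive ps = pb + 20 for each unit, where pb is the price buyers pay.
Supply in terms of pb becomes qs = -265 + 7(pb + 20) = -125 + 7pb. Setting this equal to demand: 699 - 0.6pb = -125 + 7pb, so pb = 2060/19.
Sellers receive ps = 2060/19 + 20 = 2440/19; q' = 699 − 0.6·(2060/19) = 12045/19.
The subsidy expands output by 12045/19 − 11835/19 = 210/19 past the efficient level; on those units the gap between marginal cost and willingness to pay runs from 0 up to 20.
DWL = ½ × 20 × 210/19 = 2100/19.

Deadweight loss = 2100/19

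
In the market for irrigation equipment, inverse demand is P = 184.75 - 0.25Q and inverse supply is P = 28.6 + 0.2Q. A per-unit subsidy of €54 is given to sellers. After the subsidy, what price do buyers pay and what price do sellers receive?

Pre-subsidy: 184.75 - 0.25Q = 28.6 + 0.2Q gives Q* = 347 and P* = 98.
With the subsidy, sellers receive Ps = Pb + 54 for each unit, where Pb is the price buyers pay.
On the curves, Pb = 184.75 - 0.25Q and Ps = 28.6 + 0.2Q; the wedge Ps − Pb = 54 gives 28.6 + 0.2Q − (184.75 - 0.25Q) = 54, so Q' = 467.
Then Pb = 184.75 − 0.25·467 = 68 and Ps = 28.6 + 0.2·467 = 122.

Buyers pay €68; sellers receive €122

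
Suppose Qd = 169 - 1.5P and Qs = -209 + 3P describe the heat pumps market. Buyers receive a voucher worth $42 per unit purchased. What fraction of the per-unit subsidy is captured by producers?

Producer share = 1/3

Pre-subsidy: 169 - 1.5P = -209 + 3P gives P* = 84, Q* = 43.
With the rebate, buyers effectively pay Pb = Ps − 42, where Ps is the price sellers receive.
Demand in terms of Ps becomes Qd = 169 − 1.5(Ps − 42) = 232 - 1.5Ps. Setting this equal to supply: 232 - 1.5Ps = -209 + 3Ps, so Ps = 98.
Buyers pay Pb = 98 − 42 = 56; Q' = -209 + 3·98 = 85.
Buyers' price falls by P* − Pb = 84 − 56 = 28; sellers' price rises by Ps − P* = 98 − 84 = 14.
So producers capture 14/42 = 1/3 of each unit of subsidy.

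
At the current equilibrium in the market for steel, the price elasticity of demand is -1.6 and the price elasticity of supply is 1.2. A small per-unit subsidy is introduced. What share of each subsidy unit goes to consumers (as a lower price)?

For a small subsidy around the equilibrium, the benefit split depends on the relative slopes, which at a point are proportional to the elasticities.
Buyer share = εs/(εs + |εd|) = 1.2/(1.2 + 1.6) = 3/7; seller share = |εd|/(εs + |εd|) = 4/7.

Consumer share = 3/7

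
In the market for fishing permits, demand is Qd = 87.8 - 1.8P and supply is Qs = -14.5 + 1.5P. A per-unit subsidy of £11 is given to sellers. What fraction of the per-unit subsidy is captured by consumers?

Pre-subsidy: 87.8 - 1.8P = -14.5 + 1.5P gives P* = 31, Q* = 32.
With the subsidy, sellers receive Ps = Pb + 11 for each unit, where Pb is the price buyers pay.
Supply in terms of Pb becomes Qs = -14.5 + 1.5(Pb + 11) = 2 + 1.5Pb. Setting this equal to demand: 87.8 - 1.8Pb = 2 + 1.5Pb, so Pb = 26.
Sellers receive Ps = 26 + 11 = 37; Q' = 87.8 − 1.8·26 = 41.
Buyers' price falls by P* − Pb = 31 − 26 = 5; sellers' price rises by Ps − P* = 37 − 31 = 6.
So consumers capture 5/11 = 5/11 of each unit of subsidy.

Consumer share = 5/11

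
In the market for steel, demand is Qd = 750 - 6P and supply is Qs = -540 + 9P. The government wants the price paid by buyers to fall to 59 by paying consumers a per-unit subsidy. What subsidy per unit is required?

Required subsidy s = 45 per unit

At a buyer price of 59, quantity demanded is 750 − 6·59 = 396.
Sellers supply 396 only when they receive Ps with -540 + 9·Ps = 396, i.e. Ps = 104.
s = Ps − Pb = 104 − 59 = 45.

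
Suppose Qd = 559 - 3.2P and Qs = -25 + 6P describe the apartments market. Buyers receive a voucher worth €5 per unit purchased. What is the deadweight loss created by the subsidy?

Pre-subsidy: 559 - 3.2P = -25 + 6P gives P* = 1460/23, Q* = 8185/23.
With the rebate, buyers effectively pay Pb = Ps − 5, where Ps is the price sellers receive.
Demand in terms of Ps becomes Qd = 559 − 3.2(Ps − 5) = 575 - 3.2Ps. Setting this equal to supply: 575 - 3.2Ps = -25 + 6Ps, so Ps = 1500/23.
Buyers pay Pb = 1500/23 − 5 = 1385/23; Q' = -25 + 6·(1500/23) = 8425/23.
The subsidy expands output by 8425/23 − 8185/23 = 240/23 past the efficient level; on those units the gap between marginal cost and willingness to pay runs from 0 up to 5.
DWL = ½ × 5 × 240/23 = 600/23.

Deadweight loss = 600/23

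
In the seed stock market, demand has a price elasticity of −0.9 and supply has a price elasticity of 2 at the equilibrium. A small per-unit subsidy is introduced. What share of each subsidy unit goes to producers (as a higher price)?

Producer share = 9/29

For a small subsidy around the equilibrium, the benefit split depends on the relative slopes, which at a point are proportional to the elasticities.
Buyer share = εs/(εs + |εd|) = 2/(2 + 0.9) = 20/29; seller share = |εd|/(εs + |εd|) = 9/29.
So producers capture 9/29 of the subsidy.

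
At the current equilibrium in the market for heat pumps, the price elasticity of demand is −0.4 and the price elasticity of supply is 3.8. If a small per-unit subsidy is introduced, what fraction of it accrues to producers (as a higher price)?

Producer share = 2/21

For a small subsidy around the equilibrium, the benefit split depends on the relative slopes, which at a point are proportional to the elasticities.
Buyer share = εs/(εs + |εd|) = 3.8/(3.8 + 0.4) = 19/21; seller share = |εd|/(εs + |εd|) = 2/21.
So producers capture 2/21 of the subsidy.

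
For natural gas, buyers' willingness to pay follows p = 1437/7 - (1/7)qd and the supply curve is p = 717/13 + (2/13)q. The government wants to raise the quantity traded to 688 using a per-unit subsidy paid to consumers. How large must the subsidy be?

Required subsidy s = 54 per unit

At q = 688, from the demand curve buyers pay pb = 1437/7 − (1/7)·688 = 107; from the supply curve sellers need ps = 717/13 + (2/13)·688 = 161.
The subsidy must fill the gap: s = ps − pb = 161 − 107 = 54.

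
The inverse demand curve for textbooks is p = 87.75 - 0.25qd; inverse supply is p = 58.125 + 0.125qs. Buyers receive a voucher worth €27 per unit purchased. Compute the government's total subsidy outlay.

Government cost = €4077

Pre-subsidy: 87.75 - 0.25q = 58.125 + 0.125q gives q* = 79 and p* = 68.
With the rebate, buyers effectively pay pb = ps − 27, where ps is the price sellers receive.
On the curves, pb = 87.75 - 0.25q and ps = 58.125 + 0.125q; the wedge ps − pb = 27 gives 58.125 + 0.125q − (87.75 - 0.25q) = 27, so q' = 151.
Then pb = 87.75 − 0.25·151 = 50 and ps = 58.125 + 0.125·151 = 77.
Government outlay = subsidy × quantity = 27 × 151 = 4077.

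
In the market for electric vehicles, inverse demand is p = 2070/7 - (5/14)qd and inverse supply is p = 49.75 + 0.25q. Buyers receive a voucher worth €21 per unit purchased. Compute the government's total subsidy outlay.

Pre-subsidy: 2070/7 - (5/14)q = 49.75 + 0.25q gives q* = 6887/17 and p* = 5135/34.
With the rebate, buyers effectively pay pb = ps − 21, where ps is the price sellers receive.
On the curves, pb = 2070/7 - (5/14)q and ps = 49.75 + 0.25q; the wedge ps − pb = 21 gives 49.75 + 0.25q − (2070/7 - (5/14)q) = 21, so q' = 7475/17.
Then pb = 2070/7 − (5/14)·(7475/17) = 4715/34 and ps = 49.75 + 0.25·(7475/17) = 5429/34.
Government outlay = subsidy × quantity = 21 × 7475/17 = 156975/17.

Government cost = 156975/17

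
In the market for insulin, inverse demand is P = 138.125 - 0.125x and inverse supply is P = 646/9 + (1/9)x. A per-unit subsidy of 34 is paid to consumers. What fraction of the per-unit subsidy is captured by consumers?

Consumer share = 9/17

Pre-subsidy: 138.125 - 0.125x = 646/9 + (1/9)x gives x* = 281 and P* = 103.
With the rebate, buyers effectively pay Pb = Ps − 34, where Ps is the price sellers receive.
On the curves, Pb = 138.125 - 0.125x and Ps = 646/9 + (1/9)x; the wedge Ps − Pb = 34 gives 646/9 + (1/9)x − (138.125 - 0.125x) = 34, so x' = 425.
Then Pb = 138.125 − 0.125·425 = 85 and Ps = 646/9 + (1/9)·425 = 119.
Buyers' price falls by P* − Pb = 103 − 85 = 18; sellers' price rises by Ps − P* = 119 − 103 = 16.
So consumers capture 18/34 = 9/17 of each unit of subsidy.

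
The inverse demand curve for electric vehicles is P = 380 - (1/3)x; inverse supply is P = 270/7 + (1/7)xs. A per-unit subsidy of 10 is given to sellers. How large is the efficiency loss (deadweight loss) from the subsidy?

Pre-subsidy: 380 - (1/3)x = 270/7 + (1/7)x gives x* = 717 and P* = 141.
With the subsidy, sellers receive Ps = Pb + 10 for each unit, where Pb is the price buyers pay.
On the curves, Pb = 380 - (1/3)x and Ps = 270/7 + (1/7)x; the wedge Ps − Pb = 10 gives 270/7 + (1/7)x − (380 - (1/3)x) = 10, so x' = 738.
Then Pb = 380 − (1/3)·738 = 134 and Ps = 270/7 + (1/7)·738 = 144.
The subsidy expands output by 738 − 717 = 21 past the efficient level; on those units the gap between marginal cost and willingness to pay runs from 0 up to 10.
DWL = ½ × 10 × 21 = 105.

Deadweight loss = 105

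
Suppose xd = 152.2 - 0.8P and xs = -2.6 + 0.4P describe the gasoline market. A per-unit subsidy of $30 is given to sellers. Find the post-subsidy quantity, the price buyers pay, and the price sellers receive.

Pre-subsidy: 152.2 - 0.8P = -2.6 + 0.4P gives P* = 129, x* = 49.
With the subsidy, sellers receive Ps = Pb + 30 for each unit, where Pb is the price buyers pay.
Supply in terms of Pb becomes xs = -2.6 + 0.4(Pb + 30) = 9.4 + 0.4Pb. Setting this equal to demand: 152.2 - 0.8Pb = 9.4 + 0.4Pb, so Pb = 119.
Sellers receive Ps = 119 + 30 = 149; x' = 152.2 − 0.8·119 = 57.

x' = 57; buyers pay $119; sellers receive $149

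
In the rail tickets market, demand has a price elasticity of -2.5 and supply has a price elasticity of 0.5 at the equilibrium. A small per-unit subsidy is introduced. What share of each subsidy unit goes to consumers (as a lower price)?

For a small subsidy around the equilibrium, the benefit split depends on the relative slopes, which at a point are proportional to the elasticities.
Buyer share = εs/(εs + |εd|) = 0.5/(0.5 + 2.5) = 1/6; seller share = |εd|/(εs + |εd|) = 5/6.

Consumer share = 1/6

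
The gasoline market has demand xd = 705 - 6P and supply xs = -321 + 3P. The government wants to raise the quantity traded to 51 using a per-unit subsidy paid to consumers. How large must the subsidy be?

At x = 51, invert demand for the buyer price: Pb = (705 − 51)/6 = 109; invert supply for the seller price: Ps = (51 − (-321))/3 = 124.
The subsidy must fill the gap: s = Ps − Pb = 124 − 109 = 15.

Required subsidy s = 15 per unit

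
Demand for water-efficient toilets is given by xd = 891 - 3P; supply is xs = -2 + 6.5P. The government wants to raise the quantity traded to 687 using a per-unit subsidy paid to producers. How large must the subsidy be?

Required subsidy s = 38 per unit

At x = 687, invert demand for the buyer price: Pb = (891 − 687)/3 = 68; invert supply for the seller price: Ps = (687 − (-2))/6.5 = 106.
The subsidy must fill the gap: s = Ps − Pb = 106 − 68 = 38.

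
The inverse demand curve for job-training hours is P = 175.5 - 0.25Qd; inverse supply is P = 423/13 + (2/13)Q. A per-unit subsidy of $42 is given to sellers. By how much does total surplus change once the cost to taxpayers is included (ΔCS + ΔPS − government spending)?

Pre-subsidy: 175.5 - 0.25Q = 423/13 + (2/13)Q gives Q* = 354 and P* = 87.
With the subsidy, sellers receive Ps = Pb + 42 for each unit, where Pb is the price buyers pay.
On the curves, Pb = 175.5 - 0.25Q and Ps = 423/13 + (2/13)Q; the wedge Ps − Pb = 42 gives 423/13 + (2/13)Q − (175.5 - 0.25Q) = 42, so Q' = 458.
Then Pb = 175.5 − 0.25·458 = 61 and Ps = 423/13 + (2/13)·458 = 103.
ΔCS = ½(354 + 458)(87 − 61) = 10556; ΔPS = ½(354 + 458)(103 − 87) = 6496.
Government spending = 42 × 458 = 19236.
Net change = 10556 + 6496 − 19236 = -2184. The loss equals the DWL triangle ½·42·104.

Net change in total surplus = -$2184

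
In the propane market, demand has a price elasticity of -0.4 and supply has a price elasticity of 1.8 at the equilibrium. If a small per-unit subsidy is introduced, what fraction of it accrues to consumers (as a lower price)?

Consumer share = 9/11

For a small subsidy around the equilibrium, the benefit split depends on the relative slopes, which at a point are proportional to the elasticities.
Buyer share = εs/(εs + |εd|) = 1.8/(1.8 + 0.4) = 9/11; seller share = |εd|/(εs + |εd|) = 2/11.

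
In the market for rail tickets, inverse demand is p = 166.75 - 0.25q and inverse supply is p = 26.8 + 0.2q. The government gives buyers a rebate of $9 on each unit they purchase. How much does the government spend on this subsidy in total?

Government cost = $2979

Pre-subsidy: 166.75 - 0.25q = 26.8 + 0.2q gives q* = 311 and p* = 89.
With the rebate, buyers effectively pay pb = ps − 9, where ps is the price sellers receive.
On the curves, pb = 166.75 - 0.25q and ps = 26.8 + 0.2q; the wedge ps − pb = 9 gives 26.8 + 0.2q − (166.75 - 0.25q) = 9, so q' = 331.
Then pb = 166.75 − 0.25·331 = 84 and ps = 26.8 + 0.2·331 = 93.
Government outlay = subsidy × quantity = 9 × 331 = 2979.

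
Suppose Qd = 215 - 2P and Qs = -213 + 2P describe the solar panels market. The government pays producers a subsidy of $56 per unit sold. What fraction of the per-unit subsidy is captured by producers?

Pre-subsidy: 215 - 2P = -213 + 2P gives P* = 107, Q* = 1.
With the subsidy, sellers receive Ps = Pb + 56 for each unit, where Pb is the price buyers pay.
Supply in terms of Pb becomes Qs = -213 + 2(Pb + 56) = -101 + 2Pb. Setting this equal to demand: 215 - 2Pb = -101 + 2Pb, so Pb = 79.
Sellers receive Ps = 79 + 56 = 135; Q' = 215 − 2·79 = 57.
Buyers' price falls by P* − Pb = 107 − 79 = 28; sellers' price rises by Ps − P* = 135 − 107 = 28.
So producers capture 28/56 = 0.5 of each unit of subsidy.

Producer share = 0.5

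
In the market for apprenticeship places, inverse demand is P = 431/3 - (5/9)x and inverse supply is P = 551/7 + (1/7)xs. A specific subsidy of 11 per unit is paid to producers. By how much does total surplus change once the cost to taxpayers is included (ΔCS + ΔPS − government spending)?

Net change in total surplus = -86.625

Pre-subsidy: 431/3 - (5/9)x = 551/7 + (1/7)x gives x* = 93 and P* = 92.
With the subsidy, sellers receive Ps = Pb + 11 for each unit, where Pb is the price buyers pay.
On the curves, Pb = 431/3 - (5/9)x and Ps = 551/7 + (1/7)x; the wedge Ps − Pb = 11 gives 551/7 + (1/7)x − (431/3 - (5/9)x) = 11, so x' = 108.75.
Then Pb = 431/3 − (5/9)·108.75 = 83.25 and Ps = 551/7 + (1/7)·108.75 = 94.25.
ΔCS = ½(93 + 108.75)(92 − 83.25) = 882.65625; ΔPS = ½(93 + 108.75)(94.25 − 92) = 226.96875.
Government spending = 11 × 108.75 = 1196.25.
Net change = 882.65625 + 226.96875 − 1196.25 = -86.625. The loss equals the DWL triangle ½·11·15.75.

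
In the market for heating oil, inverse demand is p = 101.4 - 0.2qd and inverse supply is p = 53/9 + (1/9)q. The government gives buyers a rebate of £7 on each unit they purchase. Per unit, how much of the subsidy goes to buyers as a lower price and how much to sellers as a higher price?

Pre-subsidy: 101.4 - 0.2q = 53/9 + (1/9)q gives q* = 307 and p* = 40.
With the rebate, buyers effectively pay pb = ps − 7, where ps is the price sellers receive.
On the curves, pb = 101.4 - 0.2q and ps = 53/9 + (1/9)q; the wedge ps − pb = 7 gives 53/9 + (1/9)q − (101.4 - 0.2q) = 7, so q' = 329.5.
Then pb = 101.4 − 0.2·329.5 = 35.5 and ps = 53/9 + (1/9)·329.5 = 42.5.
Buyers' price falls by p* − pb = 40 − 35.5 = 4.5; sellers' price rises by ps − p* = 42.5 − 40 = 2.5.

Buyers gain £4.5 per unit; sellers gain £2.5 per unit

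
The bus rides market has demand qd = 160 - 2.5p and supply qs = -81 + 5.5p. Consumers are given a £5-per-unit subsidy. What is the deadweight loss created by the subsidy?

Pre-subsidy: 160 - 2.5p = -81 + 5.5p gives p* = 30.125, q* = 84.6875.
With the rebate, buyers effectively pay pb = ps − 5, where ps is the price sellers receive.
Demand in terms of ps becomes qd = 160 − 2.5(ps − 5) = 172.5 - 2.5ps. Setting this equal to supply: 172.5 - 2.5ps = -81 + 5.5ps, so ps = 31.6875.
Buyers pay pb = 31.6875 − 5 = 26.6875; q' = -81 + 5.5·31.6875 = 93.28125.
The subsidy expands output by 93.28125 − 84.6875 = 8.59375 past the efficient level; on those units the gap between marginal cost and willingness to pay runs from 0 up to 5.
DWL = ½ × 5 × 8.59375 = 21.484375.

Deadweight loss = £21.484375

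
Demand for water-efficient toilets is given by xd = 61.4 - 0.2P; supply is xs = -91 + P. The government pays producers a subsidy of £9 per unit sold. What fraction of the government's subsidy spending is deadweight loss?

DWL / government spending = 0.02

Pre-subsidy: 61.4 - 0.2P = -91 + P gives P* = 127, x* = 36.
With the subsidy, sellers receive Ps = Pb + 9 for each unit, where Pb is the price buyers pay.
Supply in terms of Pb becomes xs = -91 + 1(Pb + 9) = -82 + Pb. Setting this equal to demand: 61.4 - 0.2Pb = -82 + Pb, so Pb = 119.5.
Sellers receive Ps = 119.5 + 9 = 128.5; x' = 61.4 − 0.2·119.5 = 37.5.
ΔCS = ½(36 + 37.5)(127 − 119.5) = 275.625; ΔPS = ½(36 + 37.5)(128.5 − 127) = 55.125.
Government spending = 9 × 37.5 = 337.5.
DWL = ½ × 9 × (37.5 − 36) = 6.75; fraction = 6.75 / 337.5 = 0.02.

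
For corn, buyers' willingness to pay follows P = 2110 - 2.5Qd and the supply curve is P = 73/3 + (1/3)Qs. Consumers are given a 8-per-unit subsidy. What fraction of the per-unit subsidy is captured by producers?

Producer share = 2/17

Pre-subsidy: 2110 - 2.5Q = 73/3 + (1/3)Q gives Q* = 12514/17 and P* = 4585/17.
With the rebate, buyers effectively pay Pb = Ps − 8, where Ps is the price sellers receive.
On the curves, Pb = 2110 - 2.5Q and Ps = 73/3 + (1/3)Q; the wedge Ps − Pb = 8 gives 73/3 + (1/3)Q − (2110 - 2.5Q) = 8, so Q' = 12562/17.
Then Pb = 2110 − 2.5·(12562/17) = 4465/17 and Ps = 73/3 + (1/3)·(12562/17) = 4601/17.
Buyers' price falls by P* − Pb = 4585/17 − 4465/17 = 120/17; sellers' price rises by Ps − P* = 4601/17 − 4585/17 = 16/17.
So producers capture (16/17)/8 = 2/17 of each unit of subsidy.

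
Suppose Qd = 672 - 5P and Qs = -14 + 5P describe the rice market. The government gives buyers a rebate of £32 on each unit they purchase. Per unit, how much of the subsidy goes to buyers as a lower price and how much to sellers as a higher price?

Buyers gain £16 per unit; sellers gain £16 per unit

Pre-subsidy: 672 - 5P = -14 + 5P gives P* = 68.6, Q* = 329.
With the rebate, buyers effectively pay Pb = Ps − 32, where Ps is the price sellers receive.
Demand in terms of Ps becomes Qd = 672 − 5(Ps − 32) = 832 - 5Ps. Setting this equal to supply: 832 - 5Ps = -14 + 5Ps, so Ps = 84.6.
Buyers pay Pb = 84.6 − 32 = 52.6; Q' = -14 + 5·84.6 = 409.
Buyers' price falls by P* − Pb = 68.6 − 52.6 = 16; sellers' price rises by Ps − P* = 84.6 − 68.6 = 16.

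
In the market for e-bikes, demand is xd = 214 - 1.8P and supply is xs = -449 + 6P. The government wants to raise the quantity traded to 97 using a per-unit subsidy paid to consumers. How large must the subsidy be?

At x = 97, invert demand for the buyer price: Pb = (214 − 97)/1.8 = 65; invert supply for the seller price: Ps = (97 − (-449))/6 = 91.
The subsidy must fill the gap: s = Ps − Pb = 91 − 65 = 26.

Required subsidy s = 26 per unit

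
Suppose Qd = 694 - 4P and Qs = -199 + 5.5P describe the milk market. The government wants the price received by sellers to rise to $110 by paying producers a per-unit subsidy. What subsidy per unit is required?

Required subsidy s = $38 per unit

At a seller price of 110, quantity supplied is -199 + 5.5·110 = 406.
Buyers absorb 406 only when they pay Pb with 694 − 4·Pb = 406, i.e. Pb = 72.
s = Ps − Pb = 110 − 72 = 38.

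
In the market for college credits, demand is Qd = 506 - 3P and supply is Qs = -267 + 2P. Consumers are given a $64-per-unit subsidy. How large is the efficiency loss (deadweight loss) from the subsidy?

Deadweight loss = $2457.6

Pre-subsidy: 506 - 3P = -267 + 2P gives P* = 154.6, Q* = 42.2.
With the rebate, buyers effectively pay Pb = Ps − 64, where Ps is the price sellers receive.
Demand in terms of Ps becomes Qd = 506 − 3(Ps − 64) = 698 - 3Ps. Setting this equal to supply: 698 - 3Ps = -267 + 2Ps, so Ps = 193.
Buyers pay Pb = 193 − 64 = 129; Q' = -267 + 2·193 = 119.
The subsidy expands output by 119 − 42.2 = 76.8 past the efficient level; on those units the gap between marginal cost and willingness to pay runs from 0 up to 64.
DWL = ½ × 64 × 76.8 = 2457.6.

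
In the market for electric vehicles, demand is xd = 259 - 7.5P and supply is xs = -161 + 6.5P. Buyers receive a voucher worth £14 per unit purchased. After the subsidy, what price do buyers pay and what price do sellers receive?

Pre-subsidy: 259 - 7.5P = -161 + 6.5P gives P* = 30, x* = 34.
With the rebate, buyers effectively pay Pb = Ps − 14, where Ps is the price sellers receive.
Demand in terms of Ps becomes xd = 259 − 7.5(Ps − 14) = 364 - 7.5Ps. Setting this equal to supply: 364 - 7.5Ps = -161 + 6.5Ps, so Ps = 37.5.
Buyers pay Pb = 37.5 − 14 = 23.5; x' = -161 + 6.5·37.5 = 82.75.

Buyers pay £23.5; sellers receive £37.5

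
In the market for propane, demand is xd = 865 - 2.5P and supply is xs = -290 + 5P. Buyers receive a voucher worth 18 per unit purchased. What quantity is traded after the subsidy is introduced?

Pre-subsidy: 865 - 2.5P = -290 + 5P gives P* = 154, x* = 480.
With the rebate, buyers effectively pay Pb = Ps − 18, where Ps is the price sellers receive.
Demand in terms of Ps becomes xd = 865 − 2.5(Ps − 18) = 910 - 2.5Ps. Setting this equal to supply: 910 - 2.5Ps = -290 + 5Ps, so Ps = 160.
Buyers pay Pb = 160 − 18 = 142; x' = -290 + 5·160 = 510.

x' = 510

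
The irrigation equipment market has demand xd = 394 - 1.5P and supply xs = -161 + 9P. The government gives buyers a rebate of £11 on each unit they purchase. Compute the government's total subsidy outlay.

Pre-subsidy: 394 - 1.5P = -161 + 9P gives P* = 370/7, x* = 2203/7.
With the rebate, buyers effectively pay Pb = Ps − 11, where Ps is the price sellers receive.
Demand in terms of Ps becomes xd = 394 − 1.5(Ps − 11) = 410.5 - 1.5Ps. Setting this equal to supply: 410.5 - 1.5Ps = -161 + 9Ps, so Ps = 381/7.
Buyers pay Pb = 381/7 − 11 = 304/7; x' = -161 + 9·(381/7) = 2302/7.
Government outlay = subsidy × quantity = 11 × 2302/7 = 25322/7.

Government cost = 25322/7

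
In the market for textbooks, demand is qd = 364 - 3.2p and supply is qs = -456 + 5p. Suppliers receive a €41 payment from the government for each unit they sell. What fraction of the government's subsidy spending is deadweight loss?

Pre-subsidy: 364 - 3.2p = -456 + 5p gives p* = 100, q* = 44.
With the subsidy, sellers receive ps = pb + 41 for each unit, where pb is the price buyers pay.
Supply in terms of pb becomes qs = -456 + 5(pb + 41) = -251 + 5pb. Setting this equal to demand: 364 - 3.2pb = -251 + 5pb, so pb = 75.
Sellers receive ps = 75 + 41 = 116; q' = 364 − 3.2·75 = 124.
ΔCS = ½(44 + 124)(100 − 75) = 2100; ΔPS = ½(44 + 124)(116 − 100) = 1344.
Government spending = 41 × 124 = 5084.
DWL = ½ × 41 × (124 − 44) = 1640; fraction = 1640 / 5084 = 10/31.

DWL / government spending = 10/31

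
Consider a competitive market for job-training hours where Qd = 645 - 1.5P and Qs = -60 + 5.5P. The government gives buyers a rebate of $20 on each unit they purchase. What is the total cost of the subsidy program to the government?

Government cost = $10350

Pre-subsidy: 645 - 1.5P = -60 + 5.5P gives P* = 705/7, Q* = 6915/14.
With the rebate, buyers effectively pay Pb = Ps − 20, where Ps is the price sellers receive.
Demand in terms of Ps becomes Qd = 645 − 1.5(Ps − 20) = 675 - 1.5Ps. Setting this equal to supply: 675 - 1.5Ps = -60 + 5.5Ps, so Ps = 105.
Buyers pay Pb = 105 − 20 = 85; Q' = -60 + 5.5·105 = 517.5.
Government outlay = subsidy × quantity = 20 × 517.5 = 10350.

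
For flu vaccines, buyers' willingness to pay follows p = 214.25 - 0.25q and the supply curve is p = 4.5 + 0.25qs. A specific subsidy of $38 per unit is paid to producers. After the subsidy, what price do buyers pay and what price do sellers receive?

Buyers pay $90.375; sellers receive $128.375

Pre-subsidy: 214.25 - 0.25q = 4.5 + 0.25q gives q* = 419.5 and p* = 109.375.
With the subsidy, sellers receive ps = pb + 38 for each unit, where pb is the price buyers pay.
On the curves, pb = 214.25 - 0.25q and ps = 4.5 + 0.25q; the wedge ps − pb = 38 gives 4.5 + 0.25q − (214.25 - 0.25q) = 38, so q' = 495.5.
Then pb = 214.25 − 0.25·495.5 = 90.375 and ps = 4.5 + 0.25·495.5 = 128.375.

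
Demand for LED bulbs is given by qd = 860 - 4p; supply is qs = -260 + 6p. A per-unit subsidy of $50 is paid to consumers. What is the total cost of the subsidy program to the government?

Pre-subsidy: 860 - 4p = -260 + 6p gives p* = 112, q* = 412.
With the rebate, buyers effectively pay pb = ps − 50, where ps is the price sellers receive.
Demand in terms of ps becomes qd = 860 − 4(ps − 50) = 1060 - 4ps. Setting this equal to supply: 1060 - 4ps = -260 + 6ps, so ps = 132.
Buyers pay pb = 132 − 50 = 82; q' = -260 + 6·132 = 532.
Government outlay = subsidy × quantity = 50 × 532 = 26600.

Government cost = $26600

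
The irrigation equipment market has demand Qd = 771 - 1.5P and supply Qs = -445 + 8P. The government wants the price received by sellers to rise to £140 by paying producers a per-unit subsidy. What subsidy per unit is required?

At a seller price of 140, quantity supplied is -445 + 8·140 = 675.
Buyers absorb 675 only when they pay Pb with 771 − 1.5·Pb = 675, i.e. Pb = 64.
s = Ps − Pb = 140 − 64 = 76.

Required subsidy s = £76 per unit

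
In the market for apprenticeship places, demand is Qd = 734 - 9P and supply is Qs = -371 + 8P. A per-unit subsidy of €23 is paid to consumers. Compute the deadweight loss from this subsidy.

Deadweight loss = 19044/17

Pre-subsidy: 734 - 9P = -371 + 8P gives P* = 65, Q* = 149.
With the rebate, buyers effectively pay Pb = Ps − 23, where Ps is the price sellers receive.
Demand in terms of Ps becomes Qd = 734 − 9(Ps − 23) = 941 - 9Ps. Setting this equal to supply: 941 - 9Ps = -371 + 8Ps, so Ps = 1312/17.
Buyers pay Pb = 1312/17 − 23 = 921/17; Q' = -371 + 8·(1312/17) = 4189/17.
The subsidy expands output by 4189/17 − 149 = 1656/17 past the efficient level; on those units the gap between marginal cost and willingness to pay runs from 0 up to 23.
DWL = ½ × 23 × 1656/17 = 19044/17.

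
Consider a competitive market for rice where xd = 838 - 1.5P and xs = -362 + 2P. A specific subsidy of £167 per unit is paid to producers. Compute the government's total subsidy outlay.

Government cost = 545756/7

Pre-subsidy: 838 - 1.5P = -362 + 2P gives P* = 2400/7, x* = 2266/7.
With the subsidy, sellers receive Ps = Pb + 167 for each unit, where Pb is the price buyers pay.
Supply in terms of Pb becomes xs = -362 + 2(Pb + 167) = -28 + 2Pb. Setting this equal to demand: 838 - 1.5Pb = -28 + 2Pb, so Pb = 1732/7.
Sellers receive Ps = 1732/7 + 167 = 2901/7; x' = 838 − 1.5·(1732/7) = 3268/7.
Government outlay = subsidy × quantity = 167 × 3268/7 = 545756/7.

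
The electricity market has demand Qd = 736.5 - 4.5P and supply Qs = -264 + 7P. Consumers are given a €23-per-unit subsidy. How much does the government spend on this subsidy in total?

Pre-subsidy: 736.5 - 4.5P = -264 + 7P gives P* = 87, Q* = 345.
With the rebate, buyers effectively pay Pb = Ps − 23, where Ps is the price sellers receive.
Demand in terms of Ps becomes Qd = 736.5 − 4.5(Ps − 23) = 840 - 4.5Ps. Setting this equal to supply: 840 - 4.5Ps = -264 + 7Ps, so Ps = 96.
Buyers pay Pb = 96 − 23 = 73; Q' = -264 + 7·96 = 408.
Government outlay = subsidy × quantity = 23 × 408 = 9384.

Government cost = €9384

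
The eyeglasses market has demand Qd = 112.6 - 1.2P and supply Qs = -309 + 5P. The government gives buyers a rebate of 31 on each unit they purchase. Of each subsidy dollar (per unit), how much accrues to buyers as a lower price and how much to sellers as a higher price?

Pre-subsidy: 112.6 - 1.2P = -309 + 5P gives P* = 68, Q* = 31.
With the rebate, buyers effectively pay Pb = Ps − 31, where Ps is the price sellers receive.
Demand in terms of Ps becomes Qd = 112.6 − 1.2(Ps − 31) = 149.8 - 1.2Ps. Setting this equal to supply: 149.8 - 1.2Ps = -309 + 5Ps, so Ps = 74.
Buyers pay Pb = 74 − 31 = 43; Q' = -309 + 5·74 = 61.
Buyers' price falls by P* − Pb = 68 − 43 = 25; sellers' price rises by Ps − P* = 74 − 68 = 6.

Buyers gain 25 per unit; sellers gain 6 per unit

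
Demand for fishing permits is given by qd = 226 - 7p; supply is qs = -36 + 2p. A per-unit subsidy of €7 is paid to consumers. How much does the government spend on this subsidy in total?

Government cost = 2086/9

Pre-subsidy: 226 - 7p = -36 + 2p gives p* = 262/9, q* = 200/9.
With the rebate, buyers effectively pay pb = ps − 7, where ps is the price sellers receive.
Demand in terms of ps becomes qd = 226 − 7(ps − 7) = 275 - 7ps. Setting this equal to supply: 275 - 7ps = -36 + 2ps, so ps = 311/9.
Buyers pay pb = 311/9 − 7 = 248/9; q' = -36 + 2·(311/9) = 298/9.
Government outlay = subsidy × quantity = 7 × 298/9 = 2086/9.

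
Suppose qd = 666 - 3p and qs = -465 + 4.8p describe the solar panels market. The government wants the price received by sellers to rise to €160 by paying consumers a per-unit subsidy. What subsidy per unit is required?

Required subsidy s = €39 per unit

At a seller price of 160, quantity supplied is -465 + 4.8·160 = 303.
Buyers absorb 303 only when they pay pb with 666 − 3·pb = 303, i.e. pb = 121.
s = ps − pb = 160 − 121 = 39.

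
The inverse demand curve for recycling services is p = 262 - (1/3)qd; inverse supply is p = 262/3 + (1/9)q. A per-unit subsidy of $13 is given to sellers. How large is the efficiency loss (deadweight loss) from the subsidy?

Deadweight loss = $190.125

Pre-subsidy: 262 - (1/3)q = 262/3 + (1/9)q gives q* = 393 and p* = 131.
With the subsidy, sellers receive ps = pb + 13 for each unit, where pb is the price buyers pay.
On the curves, pb = 262 - (1/3)q and ps = 262/3 + (1/9)q; the wedge ps − pb = 13 gives 262/3 + (1/9)q − (262 - (1/3)q) = 13, so q' = 422.25.
Then pb = 262 − (1/3)·422.25 = 121.25 and ps = 262/3 + (1/9)·422.25 = 134.25.
The subsidy expands output by 422.25 − 393 = 29.25 past the efficient level; on those units the gap between marginal cost and willingness to pay runs from 0 up to 13.
DWL = ½ × 13 × 29.25 = 190.125.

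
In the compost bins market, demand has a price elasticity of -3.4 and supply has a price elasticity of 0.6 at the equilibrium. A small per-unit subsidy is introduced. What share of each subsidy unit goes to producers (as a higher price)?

Producer share = 0.85

For a small subsidy around the equilibrium, the benefit split depends on the relative slopes, which at a point are proportional to the elasticities.
Buyer share = εs/(εs + |εd|) = 0.6/(0.6 + 3.4) = 0.15; seller share = |εd|/(εs + |εd|) = 0.85.
So producers capture 0.85 of the subsidy.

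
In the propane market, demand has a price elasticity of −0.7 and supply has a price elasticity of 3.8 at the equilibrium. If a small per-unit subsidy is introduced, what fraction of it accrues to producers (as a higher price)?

For a small subsidy around the equilibrium, the benefit split depends on the relative slopes, which at a point are proportional to the elasticities.
Buyer share = εs/(εs + |εd|) = 3.8/(3.8 + 0.7) = 38/45; seller share = |εd|/(εs + |εd|) = 7/45.
So producers capture 7/45 of the subsidy.

Producer share = 7/45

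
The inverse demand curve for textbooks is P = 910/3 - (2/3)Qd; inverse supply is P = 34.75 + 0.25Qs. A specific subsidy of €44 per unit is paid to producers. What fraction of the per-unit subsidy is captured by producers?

Producer share = 3/11

Pre-subsidy: 910/3 - (2/3)Q = 34.75 + 0.25Q gives Q* = 293 and P* = 108.
With the subsidy, sellers receive Ps = Pb + 44 for each unit, where Pb is the price buyers pay.
On the curves, Pb = 910/3 - (2/3)Q and Ps = 34.75 + 0.25Q; the wedge Ps − Pb = 44 gives 34.75 + 0.25Q − (910/3 - (2/3)Q) = 44, so Q' = 341.
Then Pb = 910/3 − (2/3)·341 = 76 and Ps = 34.75 + 0.25·341 = 120.
Buyers' price falls by P* − Pb = 108 − 76 = 32; sellers' price rises by Ps − P* = 120 − 108 = 12.
So producers capture 12/44 = 3/11 of each unit of subsidy.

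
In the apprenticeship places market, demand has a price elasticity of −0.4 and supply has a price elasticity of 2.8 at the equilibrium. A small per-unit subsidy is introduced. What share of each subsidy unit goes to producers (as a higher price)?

Producer share = 0.125

For a small subsidy around the equilibrium, the benefit split depends on the relative slopes, which at a point are proportional to the elasticities.
Buyer share = εs/(εs + |εd|) = 2.8/(2.8 + 0.4) = 0.875; seller share = |εd|/(εs + |εd|) = 0.125.
So producers capture 0.125 of the subsidy.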